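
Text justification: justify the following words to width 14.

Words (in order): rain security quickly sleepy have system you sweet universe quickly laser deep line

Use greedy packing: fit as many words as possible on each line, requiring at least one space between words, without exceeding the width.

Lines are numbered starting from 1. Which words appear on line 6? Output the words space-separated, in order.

Answer: quickly laser

Derivation:
Line 1: ['rain', 'security'] (min_width=13, slack=1)
Line 2: ['quickly', 'sleepy'] (min_width=14, slack=0)
Line 3: ['have', 'system'] (min_width=11, slack=3)
Line 4: ['you', 'sweet'] (min_width=9, slack=5)
Line 5: ['universe'] (min_width=8, slack=6)
Line 6: ['quickly', 'laser'] (min_width=13, slack=1)
Line 7: ['deep', 'line'] (min_width=9, slack=5)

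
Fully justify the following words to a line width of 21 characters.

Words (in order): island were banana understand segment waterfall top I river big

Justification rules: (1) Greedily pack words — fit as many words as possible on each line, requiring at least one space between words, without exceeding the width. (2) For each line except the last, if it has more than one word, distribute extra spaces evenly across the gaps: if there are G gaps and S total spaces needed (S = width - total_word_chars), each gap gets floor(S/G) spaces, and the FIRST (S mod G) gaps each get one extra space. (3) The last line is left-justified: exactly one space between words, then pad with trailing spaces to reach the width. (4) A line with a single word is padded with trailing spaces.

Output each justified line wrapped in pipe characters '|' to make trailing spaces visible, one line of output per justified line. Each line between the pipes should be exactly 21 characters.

Answer: |island   were  banana|
|understand    segment|
|waterfall top I river|
|big                  |

Derivation:
Line 1: ['island', 'were', 'banana'] (min_width=18, slack=3)
Line 2: ['understand', 'segment'] (min_width=18, slack=3)
Line 3: ['waterfall', 'top', 'I', 'river'] (min_width=21, slack=0)
Line 4: ['big'] (min_width=3, slack=18)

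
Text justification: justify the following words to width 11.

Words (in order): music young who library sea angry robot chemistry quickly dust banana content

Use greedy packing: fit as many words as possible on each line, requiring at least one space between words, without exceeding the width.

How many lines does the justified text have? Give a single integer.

Line 1: ['music', 'young'] (min_width=11, slack=0)
Line 2: ['who', 'library'] (min_width=11, slack=0)
Line 3: ['sea', 'angry'] (min_width=9, slack=2)
Line 4: ['robot'] (min_width=5, slack=6)
Line 5: ['chemistry'] (min_width=9, slack=2)
Line 6: ['quickly'] (min_width=7, slack=4)
Line 7: ['dust', 'banana'] (min_width=11, slack=0)
Line 8: ['content'] (min_width=7, slack=4)
Total lines: 8

Answer: 8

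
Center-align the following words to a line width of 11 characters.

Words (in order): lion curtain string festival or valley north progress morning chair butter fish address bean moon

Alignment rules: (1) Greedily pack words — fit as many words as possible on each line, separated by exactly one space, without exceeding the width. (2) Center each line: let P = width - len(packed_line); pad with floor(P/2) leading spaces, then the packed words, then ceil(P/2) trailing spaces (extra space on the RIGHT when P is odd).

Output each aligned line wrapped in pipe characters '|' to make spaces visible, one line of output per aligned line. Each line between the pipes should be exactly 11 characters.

Line 1: ['lion'] (min_width=4, slack=7)
Line 2: ['curtain'] (min_width=7, slack=4)
Line 3: ['string'] (min_width=6, slack=5)
Line 4: ['festival', 'or'] (min_width=11, slack=0)
Line 5: ['valley'] (min_width=6, slack=5)
Line 6: ['north'] (min_width=5, slack=6)
Line 7: ['progress'] (min_width=8, slack=3)
Line 8: ['morning'] (min_width=7, slack=4)
Line 9: ['chair'] (min_width=5, slack=6)
Line 10: ['butter', 'fish'] (min_width=11, slack=0)
Line 11: ['address'] (min_width=7, slack=4)
Line 12: ['bean', 'moon'] (min_width=9, slack=2)

Answer: |   lion    |
|  curtain  |
|  string   |
|festival or|
|  valley   |
|   north   |
| progress  |
|  morning  |
|   chair   |
|butter fish|
|  address  |
| bean moon |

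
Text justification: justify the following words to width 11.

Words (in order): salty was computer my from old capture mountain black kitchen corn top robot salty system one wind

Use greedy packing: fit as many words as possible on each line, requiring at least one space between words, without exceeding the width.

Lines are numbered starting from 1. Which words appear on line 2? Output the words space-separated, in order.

Line 1: ['salty', 'was'] (min_width=9, slack=2)
Line 2: ['computer', 'my'] (min_width=11, slack=0)
Line 3: ['from', 'old'] (min_width=8, slack=3)
Line 4: ['capture'] (min_width=7, slack=4)
Line 5: ['mountain'] (min_width=8, slack=3)
Line 6: ['black'] (min_width=5, slack=6)
Line 7: ['kitchen'] (min_width=7, slack=4)
Line 8: ['corn', 'top'] (min_width=8, slack=3)
Line 9: ['robot', 'salty'] (min_width=11, slack=0)
Line 10: ['system', 'one'] (min_width=10, slack=1)
Line 11: ['wind'] (min_width=4, slack=7)

Answer: computer my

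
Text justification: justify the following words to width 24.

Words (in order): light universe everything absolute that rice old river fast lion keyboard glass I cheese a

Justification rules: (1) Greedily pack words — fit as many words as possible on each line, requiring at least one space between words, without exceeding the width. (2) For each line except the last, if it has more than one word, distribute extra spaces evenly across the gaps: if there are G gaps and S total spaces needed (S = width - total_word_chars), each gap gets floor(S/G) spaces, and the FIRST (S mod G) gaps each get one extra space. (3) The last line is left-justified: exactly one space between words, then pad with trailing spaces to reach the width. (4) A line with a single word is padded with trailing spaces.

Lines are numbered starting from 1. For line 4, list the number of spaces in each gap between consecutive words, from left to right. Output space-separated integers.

Line 1: ['light', 'universe'] (min_width=14, slack=10)
Line 2: ['everything', 'absolute', 'that'] (min_width=24, slack=0)
Line 3: ['rice', 'old', 'river', 'fast', 'lion'] (min_width=24, slack=0)
Line 4: ['keyboard', 'glass', 'I', 'cheese'] (min_width=23, slack=1)
Line 5: ['a'] (min_width=1, slack=23)

Answer: 2 1 1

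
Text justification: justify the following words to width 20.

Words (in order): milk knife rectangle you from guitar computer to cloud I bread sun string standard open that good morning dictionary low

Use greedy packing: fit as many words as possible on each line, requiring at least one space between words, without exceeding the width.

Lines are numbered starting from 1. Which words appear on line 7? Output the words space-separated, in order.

Line 1: ['milk', 'knife', 'rectangle'] (min_width=20, slack=0)
Line 2: ['you', 'from', 'guitar'] (min_width=15, slack=5)
Line 3: ['computer', 'to', 'cloud', 'I'] (min_width=19, slack=1)
Line 4: ['bread', 'sun', 'string'] (min_width=16, slack=4)
Line 5: ['standard', 'open', 'that'] (min_width=18, slack=2)
Line 6: ['good', 'morning'] (min_width=12, slack=8)
Line 7: ['dictionary', 'low'] (min_width=14, slack=6)

Answer: dictionary low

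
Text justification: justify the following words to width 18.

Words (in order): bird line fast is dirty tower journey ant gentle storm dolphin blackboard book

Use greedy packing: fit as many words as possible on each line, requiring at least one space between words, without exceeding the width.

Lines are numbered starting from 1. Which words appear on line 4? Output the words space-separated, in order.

Line 1: ['bird', 'line', 'fast', 'is'] (min_width=17, slack=1)
Line 2: ['dirty', 'tower'] (min_width=11, slack=7)
Line 3: ['journey', 'ant', 'gentle'] (min_width=18, slack=0)
Line 4: ['storm', 'dolphin'] (min_width=13, slack=5)
Line 5: ['blackboard', 'book'] (min_width=15, slack=3)

Answer: storm dolphin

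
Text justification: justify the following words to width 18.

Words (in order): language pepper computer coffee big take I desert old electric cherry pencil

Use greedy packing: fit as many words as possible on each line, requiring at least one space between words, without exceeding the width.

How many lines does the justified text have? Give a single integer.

Answer: 5

Derivation:
Line 1: ['language', 'pepper'] (min_width=15, slack=3)
Line 2: ['computer', 'coffee'] (min_width=15, slack=3)
Line 3: ['big', 'take', 'I', 'desert'] (min_width=17, slack=1)
Line 4: ['old', 'electric'] (min_width=12, slack=6)
Line 5: ['cherry', 'pencil'] (min_width=13, slack=5)
Total lines: 5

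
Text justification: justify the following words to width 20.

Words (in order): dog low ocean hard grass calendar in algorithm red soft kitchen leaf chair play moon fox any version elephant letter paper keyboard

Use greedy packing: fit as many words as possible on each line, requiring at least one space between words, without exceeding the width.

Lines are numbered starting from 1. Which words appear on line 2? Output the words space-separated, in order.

Line 1: ['dog', 'low', 'ocean', 'hard'] (min_width=18, slack=2)
Line 2: ['grass', 'calendar', 'in'] (min_width=17, slack=3)
Line 3: ['algorithm', 'red', 'soft'] (min_width=18, slack=2)
Line 4: ['kitchen', 'leaf', 'chair'] (min_width=18, slack=2)
Line 5: ['play', 'moon', 'fox', 'any'] (min_width=17, slack=3)
Line 6: ['version', 'elephant'] (min_width=16, slack=4)
Line 7: ['letter', 'paper'] (min_width=12, slack=8)
Line 8: ['keyboard'] (min_width=8, slack=12)

Answer: grass calendar in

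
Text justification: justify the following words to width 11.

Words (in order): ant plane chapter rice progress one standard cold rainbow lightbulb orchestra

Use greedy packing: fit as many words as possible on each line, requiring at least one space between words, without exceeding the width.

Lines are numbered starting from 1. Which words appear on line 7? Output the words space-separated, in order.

Line 1: ['ant', 'plane'] (min_width=9, slack=2)
Line 2: ['chapter'] (min_width=7, slack=4)
Line 3: ['rice'] (min_width=4, slack=7)
Line 4: ['progress'] (min_width=8, slack=3)
Line 5: ['one'] (min_width=3, slack=8)
Line 6: ['standard'] (min_width=8, slack=3)
Line 7: ['cold'] (min_width=4, slack=7)
Line 8: ['rainbow'] (min_width=7, slack=4)
Line 9: ['lightbulb'] (min_width=9, slack=2)
Line 10: ['orchestra'] (min_width=9, slack=2)

Answer: cold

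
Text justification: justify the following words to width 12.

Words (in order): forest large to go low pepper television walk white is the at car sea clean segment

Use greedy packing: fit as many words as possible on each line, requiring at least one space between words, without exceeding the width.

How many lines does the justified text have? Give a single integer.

Line 1: ['forest', 'large'] (min_width=12, slack=0)
Line 2: ['to', 'go', 'low'] (min_width=9, slack=3)
Line 3: ['pepper'] (min_width=6, slack=6)
Line 4: ['television'] (min_width=10, slack=2)
Line 5: ['walk', 'white'] (min_width=10, slack=2)
Line 6: ['is', 'the', 'at'] (min_width=9, slack=3)
Line 7: ['car', 'sea'] (min_width=7, slack=5)
Line 8: ['clean'] (min_width=5, slack=7)
Line 9: ['segment'] (min_width=7, slack=5)
Total lines: 9

Answer: 9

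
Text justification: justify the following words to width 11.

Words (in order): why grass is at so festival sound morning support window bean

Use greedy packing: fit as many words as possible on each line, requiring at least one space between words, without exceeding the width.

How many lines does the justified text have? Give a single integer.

Line 1: ['why', 'grass'] (min_width=9, slack=2)
Line 2: ['is', 'at', 'so'] (min_width=8, slack=3)
Line 3: ['festival'] (min_width=8, slack=3)
Line 4: ['sound'] (min_width=5, slack=6)
Line 5: ['morning'] (min_width=7, slack=4)
Line 6: ['support'] (min_width=7, slack=4)
Line 7: ['window', 'bean'] (min_width=11, slack=0)
Total lines: 7

Answer: 7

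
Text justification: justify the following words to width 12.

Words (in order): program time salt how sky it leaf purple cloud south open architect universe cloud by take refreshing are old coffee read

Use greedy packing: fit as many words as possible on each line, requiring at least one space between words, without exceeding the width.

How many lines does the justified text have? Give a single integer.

Answer: 12

Derivation:
Line 1: ['program', 'time'] (min_width=12, slack=0)
Line 2: ['salt', 'how', 'sky'] (min_width=12, slack=0)
Line 3: ['it', 'leaf'] (min_width=7, slack=5)
Line 4: ['purple', 'cloud'] (min_width=12, slack=0)
Line 5: ['south', 'open'] (min_width=10, slack=2)
Line 6: ['architect'] (min_width=9, slack=3)
Line 7: ['universe'] (min_width=8, slack=4)
Line 8: ['cloud', 'by'] (min_width=8, slack=4)
Line 9: ['take'] (min_width=4, slack=8)
Line 10: ['refreshing'] (min_width=10, slack=2)
Line 11: ['are', 'old'] (min_width=7, slack=5)
Line 12: ['coffee', 'read'] (min_width=11, slack=1)
Total lines: 12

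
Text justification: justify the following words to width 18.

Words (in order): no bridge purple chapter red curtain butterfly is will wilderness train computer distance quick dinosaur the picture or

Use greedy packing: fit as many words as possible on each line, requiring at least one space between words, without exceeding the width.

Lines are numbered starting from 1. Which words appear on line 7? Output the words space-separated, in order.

Answer: dinosaur the

Derivation:
Line 1: ['no', 'bridge', 'purple'] (min_width=16, slack=2)
Line 2: ['chapter', 'red'] (min_width=11, slack=7)
Line 3: ['curtain', 'butterfly'] (min_width=17, slack=1)
Line 4: ['is', 'will', 'wilderness'] (min_width=18, slack=0)
Line 5: ['train', 'computer'] (min_width=14, slack=4)
Line 6: ['distance', 'quick'] (min_width=14, slack=4)
Line 7: ['dinosaur', 'the'] (min_width=12, slack=6)
Line 8: ['picture', 'or'] (min_width=10, slack=8)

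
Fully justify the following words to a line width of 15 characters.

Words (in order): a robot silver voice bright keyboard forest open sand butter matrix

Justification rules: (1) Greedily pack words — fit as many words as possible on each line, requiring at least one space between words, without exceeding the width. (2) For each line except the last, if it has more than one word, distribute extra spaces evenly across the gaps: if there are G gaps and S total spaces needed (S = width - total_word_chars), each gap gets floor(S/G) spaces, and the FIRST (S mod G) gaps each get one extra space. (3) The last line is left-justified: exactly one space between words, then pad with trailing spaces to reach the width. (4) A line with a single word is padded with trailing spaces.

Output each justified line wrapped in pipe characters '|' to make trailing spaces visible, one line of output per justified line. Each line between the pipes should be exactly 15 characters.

Answer: |a  robot silver|
|voice    bright|
|keyboard forest|
|open       sand|
|butter matrix  |

Derivation:
Line 1: ['a', 'robot', 'silver'] (min_width=14, slack=1)
Line 2: ['voice', 'bright'] (min_width=12, slack=3)
Line 3: ['keyboard', 'forest'] (min_width=15, slack=0)
Line 4: ['open', 'sand'] (min_width=9, slack=6)
Line 5: ['butter', 'matrix'] (min_width=13, slack=2)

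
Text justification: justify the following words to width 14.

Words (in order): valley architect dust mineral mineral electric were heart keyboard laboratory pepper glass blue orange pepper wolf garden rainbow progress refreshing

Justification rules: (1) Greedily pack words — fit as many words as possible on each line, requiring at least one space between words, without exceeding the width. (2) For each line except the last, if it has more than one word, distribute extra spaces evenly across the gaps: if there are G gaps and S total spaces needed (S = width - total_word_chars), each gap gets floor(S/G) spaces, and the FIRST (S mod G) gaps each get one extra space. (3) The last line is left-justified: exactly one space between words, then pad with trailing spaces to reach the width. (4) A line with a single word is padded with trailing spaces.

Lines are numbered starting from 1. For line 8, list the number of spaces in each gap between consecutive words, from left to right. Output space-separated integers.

Answer: 3

Derivation:
Line 1: ['valley'] (min_width=6, slack=8)
Line 2: ['architect', 'dust'] (min_width=14, slack=0)
Line 3: ['mineral'] (min_width=7, slack=7)
Line 4: ['mineral'] (min_width=7, slack=7)
Line 5: ['electric', 'were'] (min_width=13, slack=1)
Line 6: ['heart', 'keyboard'] (min_width=14, slack=0)
Line 7: ['laboratory'] (min_width=10, slack=4)
Line 8: ['pepper', 'glass'] (min_width=12, slack=2)
Line 9: ['blue', 'orange'] (min_width=11, slack=3)
Line 10: ['pepper', 'wolf'] (min_width=11, slack=3)
Line 11: ['garden', 'rainbow'] (min_width=14, slack=0)
Line 12: ['progress'] (min_width=8, slack=6)
Line 13: ['refreshing'] (min_width=10, slack=4)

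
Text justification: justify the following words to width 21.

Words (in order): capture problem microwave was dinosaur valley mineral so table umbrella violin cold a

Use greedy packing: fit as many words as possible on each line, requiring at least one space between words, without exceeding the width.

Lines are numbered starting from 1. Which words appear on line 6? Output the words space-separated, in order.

Answer: a

Derivation:
Line 1: ['capture', 'problem'] (min_width=15, slack=6)
Line 2: ['microwave', 'was'] (min_width=13, slack=8)
Line 3: ['dinosaur', 'valley'] (min_width=15, slack=6)
Line 4: ['mineral', 'so', 'table'] (min_width=16, slack=5)
Line 5: ['umbrella', 'violin', 'cold'] (min_width=20, slack=1)
Line 6: ['a'] (min_width=1, slack=20)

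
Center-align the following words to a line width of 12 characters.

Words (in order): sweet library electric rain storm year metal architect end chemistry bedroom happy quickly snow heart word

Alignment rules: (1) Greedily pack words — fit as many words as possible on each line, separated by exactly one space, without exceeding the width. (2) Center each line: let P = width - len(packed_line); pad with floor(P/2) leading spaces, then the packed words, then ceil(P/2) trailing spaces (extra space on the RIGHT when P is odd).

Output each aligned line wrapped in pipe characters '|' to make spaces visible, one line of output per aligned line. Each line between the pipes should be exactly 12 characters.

Answer: |   sweet    |
|  library   |
|  electric  |
| rain storm |
| year metal |
| architect  |
|    end     |
| chemistry  |
|  bedroom   |
|   happy    |
|quickly snow|
| heart word |

Derivation:
Line 1: ['sweet'] (min_width=5, slack=7)
Line 2: ['library'] (min_width=7, slack=5)
Line 3: ['electric'] (min_width=8, slack=4)
Line 4: ['rain', 'storm'] (min_width=10, slack=2)
Line 5: ['year', 'metal'] (min_width=10, slack=2)
Line 6: ['architect'] (min_width=9, slack=3)
Line 7: ['end'] (min_width=3, slack=9)
Line 8: ['chemistry'] (min_width=9, slack=3)
Line 9: ['bedroom'] (min_width=7, slack=5)
Line 10: ['happy'] (min_width=5, slack=7)
Line 11: ['quickly', 'snow'] (min_width=12, slack=0)
Line 12: ['heart', 'word'] (min_width=10, slack=2)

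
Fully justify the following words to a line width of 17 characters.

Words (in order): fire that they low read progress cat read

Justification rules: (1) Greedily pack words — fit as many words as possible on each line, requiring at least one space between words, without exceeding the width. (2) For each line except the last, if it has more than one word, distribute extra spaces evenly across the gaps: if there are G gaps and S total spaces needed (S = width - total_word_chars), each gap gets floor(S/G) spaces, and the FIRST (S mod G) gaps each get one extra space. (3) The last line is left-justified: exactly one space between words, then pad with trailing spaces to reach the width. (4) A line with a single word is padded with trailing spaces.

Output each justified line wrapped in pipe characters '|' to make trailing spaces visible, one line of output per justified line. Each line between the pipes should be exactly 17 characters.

Answer: |fire   that  they|
|low read progress|
|cat read         |

Derivation:
Line 1: ['fire', 'that', 'they'] (min_width=14, slack=3)
Line 2: ['low', 'read', 'progress'] (min_width=17, slack=0)
Line 3: ['cat', 'read'] (min_width=8, slack=9)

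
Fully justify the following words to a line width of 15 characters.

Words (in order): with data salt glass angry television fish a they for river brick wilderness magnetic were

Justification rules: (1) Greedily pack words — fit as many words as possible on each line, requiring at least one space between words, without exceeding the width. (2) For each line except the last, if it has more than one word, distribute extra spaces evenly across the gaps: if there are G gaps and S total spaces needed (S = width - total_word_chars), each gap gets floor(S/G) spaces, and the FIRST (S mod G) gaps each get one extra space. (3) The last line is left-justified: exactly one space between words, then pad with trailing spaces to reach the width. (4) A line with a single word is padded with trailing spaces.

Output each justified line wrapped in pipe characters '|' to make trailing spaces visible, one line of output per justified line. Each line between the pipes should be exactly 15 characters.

Line 1: ['with', 'data', 'salt'] (min_width=14, slack=1)
Line 2: ['glass', 'angry'] (min_width=11, slack=4)
Line 3: ['television', 'fish'] (min_width=15, slack=0)
Line 4: ['a', 'they', 'for'] (min_width=10, slack=5)
Line 5: ['river', 'brick'] (min_width=11, slack=4)
Line 6: ['wilderness'] (min_width=10, slack=5)
Line 7: ['magnetic', 'were'] (min_width=13, slack=2)

Answer: |with  data salt|
|glass     angry|
|television fish|
|a    they   for|
|river     brick|
|wilderness     |
|magnetic were  |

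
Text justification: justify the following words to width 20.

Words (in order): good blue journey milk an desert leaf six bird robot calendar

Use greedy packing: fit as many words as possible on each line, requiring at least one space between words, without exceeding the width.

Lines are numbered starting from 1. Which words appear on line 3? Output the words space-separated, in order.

Line 1: ['good', 'blue', 'journey'] (min_width=17, slack=3)
Line 2: ['milk', 'an', 'desert', 'leaf'] (min_width=19, slack=1)
Line 3: ['six', 'bird', 'robot'] (min_width=14, slack=6)
Line 4: ['calendar'] (min_width=8, slack=12)

Answer: six bird robot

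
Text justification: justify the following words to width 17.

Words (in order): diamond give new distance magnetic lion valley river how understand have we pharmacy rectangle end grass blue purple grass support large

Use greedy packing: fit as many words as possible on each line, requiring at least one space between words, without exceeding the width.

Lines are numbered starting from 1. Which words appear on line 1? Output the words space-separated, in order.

Line 1: ['diamond', 'give', 'new'] (min_width=16, slack=1)
Line 2: ['distance', 'magnetic'] (min_width=17, slack=0)
Line 3: ['lion', 'valley', 'river'] (min_width=17, slack=0)
Line 4: ['how', 'understand'] (min_width=14, slack=3)
Line 5: ['have', 'we', 'pharmacy'] (min_width=16, slack=1)
Line 6: ['rectangle', 'end'] (min_width=13, slack=4)
Line 7: ['grass', 'blue', 'purple'] (min_width=17, slack=0)
Line 8: ['grass', 'support'] (min_width=13, slack=4)
Line 9: ['large'] (min_width=5, slack=12)

Answer: diamond give new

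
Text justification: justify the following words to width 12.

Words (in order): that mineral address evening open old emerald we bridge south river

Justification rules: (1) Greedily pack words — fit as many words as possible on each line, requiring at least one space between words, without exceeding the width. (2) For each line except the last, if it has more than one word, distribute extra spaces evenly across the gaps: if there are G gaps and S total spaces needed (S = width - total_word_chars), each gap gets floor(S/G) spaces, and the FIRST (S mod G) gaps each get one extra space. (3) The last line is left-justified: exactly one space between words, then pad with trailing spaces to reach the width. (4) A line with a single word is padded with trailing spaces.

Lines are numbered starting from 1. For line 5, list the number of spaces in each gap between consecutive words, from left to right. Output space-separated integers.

Answer: 4

Derivation:
Line 1: ['that', 'mineral'] (min_width=12, slack=0)
Line 2: ['address'] (min_width=7, slack=5)
Line 3: ['evening', 'open'] (min_width=12, slack=0)
Line 4: ['old', 'emerald'] (min_width=11, slack=1)
Line 5: ['we', 'bridge'] (min_width=9, slack=3)
Line 6: ['south', 'river'] (min_width=11, slack=1)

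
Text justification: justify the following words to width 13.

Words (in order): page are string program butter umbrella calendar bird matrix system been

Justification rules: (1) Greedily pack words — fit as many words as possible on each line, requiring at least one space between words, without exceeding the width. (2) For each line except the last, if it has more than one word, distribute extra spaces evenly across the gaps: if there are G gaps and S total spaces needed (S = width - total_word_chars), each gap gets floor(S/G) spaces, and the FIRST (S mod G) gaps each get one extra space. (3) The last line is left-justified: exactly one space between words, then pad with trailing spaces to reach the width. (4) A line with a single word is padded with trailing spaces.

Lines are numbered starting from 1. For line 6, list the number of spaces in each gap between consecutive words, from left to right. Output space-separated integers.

Answer: 1

Derivation:
Line 1: ['page', 'are'] (min_width=8, slack=5)
Line 2: ['string'] (min_width=6, slack=7)
Line 3: ['program'] (min_width=7, slack=6)
Line 4: ['butter'] (min_width=6, slack=7)
Line 5: ['umbrella'] (min_width=8, slack=5)
Line 6: ['calendar', 'bird'] (min_width=13, slack=0)
Line 7: ['matrix', 'system'] (min_width=13, slack=0)
Line 8: ['been'] (min_width=4, slack=9)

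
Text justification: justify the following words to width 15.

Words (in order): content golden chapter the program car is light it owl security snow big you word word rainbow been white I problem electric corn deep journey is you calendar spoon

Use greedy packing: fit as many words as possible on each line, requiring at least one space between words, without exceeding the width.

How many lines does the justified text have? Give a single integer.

Answer: 13

Derivation:
Line 1: ['content', 'golden'] (min_width=14, slack=1)
Line 2: ['chapter', 'the'] (min_width=11, slack=4)
Line 3: ['program', 'car', 'is'] (min_width=14, slack=1)
Line 4: ['light', 'it', 'owl'] (min_width=12, slack=3)
Line 5: ['security', 'snow'] (min_width=13, slack=2)
Line 6: ['big', 'you', 'word'] (min_width=12, slack=3)
Line 7: ['word', 'rainbow'] (min_width=12, slack=3)
Line 8: ['been', 'white', 'I'] (min_width=12, slack=3)
Line 9: ['problem'] (min_width=7, slack=8)
Line 10: ['electric', 'corn'] (min_width=13, slack=2)
Line 11: ['deep', 'journey', 'is'] (min_width=15, slack=0)
Line 12: ['you', 'calendar'] (min_width=12, slack=3)
Line 13: ['spoon'] (min_width=5, slack=10)
Total lines: 13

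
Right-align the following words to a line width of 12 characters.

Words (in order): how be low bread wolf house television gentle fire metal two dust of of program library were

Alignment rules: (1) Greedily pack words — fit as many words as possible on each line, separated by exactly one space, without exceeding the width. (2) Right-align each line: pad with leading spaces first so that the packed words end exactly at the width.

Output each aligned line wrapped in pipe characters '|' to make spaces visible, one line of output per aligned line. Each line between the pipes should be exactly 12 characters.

Line 1: ['how', 'be', 'low'] (min_width=10, slack=2)
Line 2: ['bread', 'wolf'] (min_width=10, slack=2)
Line 3: ['house'] (min_width=5, slack=7)
Line 4: ['television'] (min_width=10, slack=2)
Line 5: ['gentle', 'fire'] (min_width=11, slack=1)
Line 6: ['metal', 'two'] (min_width=9, slack=3)
Line 7: ['dust', 'of', 'of'] (min_width=10, slack=2)
Line 8: ['program'] (min_width=7, slack=5)
Line 9: ['library', 'were'] (min_width=12, slack=0)

Answer: |  how be low|
|  bread wolf|
|       house|
|  television|
| gentle fire|
|   metal two|
|  dust of of|
|     program|
|library were|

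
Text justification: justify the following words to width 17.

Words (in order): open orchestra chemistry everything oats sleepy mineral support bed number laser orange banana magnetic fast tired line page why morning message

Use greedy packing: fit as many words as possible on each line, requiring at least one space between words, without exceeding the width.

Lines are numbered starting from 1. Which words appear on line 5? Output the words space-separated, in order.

Answer: support bed

Derivation:
Line 1: ['open', 'orchestra'] (min_width=14, slack=3)
Line 2: ['chemistry'] (min_width=9, slack=8)
Line 3: ['everything', 'oats'] (min_width=15, slack=2)
Line 4: ['sleepy', 'mineral'] (min_width=14, slack=3)
Line 5: ['support', 'bed'] (min_width=11, slack=6)
Line 6: ['number', 'laser'] (min_width=12, slack=5)
Line 7: ['orange', 'banana'] (min_width=13, slack=4)
Line 8: ['magnetic', 'fast'] (min_width=13, slack=4)
Line 9: ['tired', 'line', 'page'] (min_width=15, slack=2)
Line 10: ['why', 'morning'] (min_width=11, slack=6)
Line 11: ['message'] (min_width=7, slack=10)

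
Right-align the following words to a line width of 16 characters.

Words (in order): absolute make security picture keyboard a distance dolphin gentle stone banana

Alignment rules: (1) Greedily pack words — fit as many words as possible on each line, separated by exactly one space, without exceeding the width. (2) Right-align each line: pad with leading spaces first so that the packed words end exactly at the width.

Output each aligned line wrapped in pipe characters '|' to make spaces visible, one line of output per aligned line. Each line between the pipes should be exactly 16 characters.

Answer: |   absolute make|
|security picture|
|      keyboard a|
|distance dolphin|
|    gentle stone|
|          banana|

Derivation:
Line 1: ['absolute', 'make'] (min_width=13, slack=3)
Line 2: ['security', 'picture'] (min_width=16, slack=0)
Line 3: ['keyboard', 'a'] (min_width=10, slack=6)
Line 4: ['distance', 'dolphin'] (min_width=16, slack=0)
Line 5: ['gentle', 'stone'] (min_width=12, slack=4)
Line 6: ['banana'] (min_width=6, slack=10)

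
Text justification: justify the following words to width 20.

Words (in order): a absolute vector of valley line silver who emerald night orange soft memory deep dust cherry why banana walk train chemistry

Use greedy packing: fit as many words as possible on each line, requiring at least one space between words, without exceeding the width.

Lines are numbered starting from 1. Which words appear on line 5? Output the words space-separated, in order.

Answer: deep dust cherry why

Derivation:
Line 1: ['a', 'absolute', 'vector', 'of'] (min_width=20, slack=0)
Line 2: ['valley', 'line', 'silver'] (min_width=18, slack=2)
Line 3: ['who', 'emerald', 'night'] (min_width=17, slack=3)
Line 4: ['orange', 'soft', 'memory'] (min_width=18, slack=2)
Line 5: ['deep', 'dust', 'cherry', 'why'] (min_width=20, slack=0)
Line 6: ['banana', 'walk', 'train'] (min_width=17, slack=3)
Line 7: ['chemistry'] (min_width=9, slack=11)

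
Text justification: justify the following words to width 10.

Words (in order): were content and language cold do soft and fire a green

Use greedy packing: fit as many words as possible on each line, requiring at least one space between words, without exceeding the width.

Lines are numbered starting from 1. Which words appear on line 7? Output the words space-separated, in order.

Line 1: ['were'] (min_width=4, slack=6)
Line 2: ['content'] (min_width=7, slack=3)
Line 3: ['and'] (min_width=3, slack=7)
Line 4: ['language'] (min_width=8, slack=2)
Line 5: ['cold', 'do'] (min_width=7, slack=3)
Line 6: ['soft', 'and'] (min_width=8, slack=2)
Line 7: ['fire', 'a'] (min_width=6, slack=4)
Line 8: ['green'] (min_width=5, slack=5)

Answer: fire a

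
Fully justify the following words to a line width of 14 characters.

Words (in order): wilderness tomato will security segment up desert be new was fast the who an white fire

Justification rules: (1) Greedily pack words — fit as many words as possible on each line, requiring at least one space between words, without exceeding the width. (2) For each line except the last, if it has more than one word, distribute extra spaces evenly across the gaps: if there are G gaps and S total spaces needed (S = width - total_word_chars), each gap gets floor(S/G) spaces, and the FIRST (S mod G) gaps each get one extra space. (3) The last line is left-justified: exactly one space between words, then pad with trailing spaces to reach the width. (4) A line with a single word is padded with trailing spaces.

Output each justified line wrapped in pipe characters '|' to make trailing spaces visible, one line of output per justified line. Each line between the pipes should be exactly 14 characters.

Line 1: ['wilderness'] (min_width=10, slack=4)
Line 2: ['tomato', 'will'] (min_width=11, slack=3)
Line 3: ['security'] (min_width=8, slack=6)
Line 4: ['segment', 'up'] (min_width=10, slack=4)
Line 5: ['desert', 'be', 'new'] (min_width=13, slack=1)
Line 6: ['was', 'fast', 'the'] (min_width=12, slack=2)
Line 7: ['who', 'an', 'white'] (min_width=12, slack=2)
Line 8: ['fire'] (min_width=4, slack=10)

Answer: |wilderness    |
|tomato    will|
|security      |
|segment     up|
|desert  be new|
|was  fast  the|
|who  an  white|
|fire          |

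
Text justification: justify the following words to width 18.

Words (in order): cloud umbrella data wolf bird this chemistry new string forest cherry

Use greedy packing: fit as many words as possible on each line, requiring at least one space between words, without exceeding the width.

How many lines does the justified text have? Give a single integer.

Line 1: ['cloud', 'umbrella'] (min_width=14, slack=4)
Line 2: ['data', 'wolf', 'bird'] (min_width=14, slack=4)
Line 3: ['this', 'chemistry', 'new'] (min_width=18, slack=0)
Line 4: ['string', 'forest'] (min_width=13, slack=5)
Line 5: ['cherry'] (min_width=6, slack=12)
Total lines: 5

Answer: 5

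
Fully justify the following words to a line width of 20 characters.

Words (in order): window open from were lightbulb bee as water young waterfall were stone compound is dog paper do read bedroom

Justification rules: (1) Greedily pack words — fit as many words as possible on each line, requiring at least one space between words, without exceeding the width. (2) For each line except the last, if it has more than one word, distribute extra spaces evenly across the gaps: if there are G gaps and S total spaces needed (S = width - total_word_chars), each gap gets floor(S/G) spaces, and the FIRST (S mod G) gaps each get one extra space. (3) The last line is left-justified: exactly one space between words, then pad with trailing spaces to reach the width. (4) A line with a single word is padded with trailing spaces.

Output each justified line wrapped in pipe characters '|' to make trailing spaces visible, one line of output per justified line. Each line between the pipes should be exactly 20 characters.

Line 1: ['window', 'open', 'from'] (min_width=16, slack=4)
Line 2: ['were', 'lightbulb', 'bee'] (min_width=18, slack=2)
Line 3: ['as', 'water', 'young'] (min_width=14, slack=6)
Line 4: ['waterfall', 'were', 'stone'] (min_width=20, slack=0)
Line 5: ['compound', 'is', 'dog'] (min_width=15, slack=5)
Line 6: ['paper', 'do', 'read'] (min_width=13, slack=7)
Line 7: ['bedroom'] (min_width=7, slack=13)

Answer: |window   open   from|
|were  lightbulb  bee|
|as    water    young|
|waterfall were stone|
|compound    is   dog|
|paper     do    read|
|bedroom             |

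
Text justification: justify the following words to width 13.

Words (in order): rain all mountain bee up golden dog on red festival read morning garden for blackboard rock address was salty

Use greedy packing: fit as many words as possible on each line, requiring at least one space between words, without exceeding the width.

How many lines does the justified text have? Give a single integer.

Answer: 10

Derivation:
Line 1: ['rain', 'all'] (min_width=8, slack=5)
Line 2: ['mountain', 'bee'] (min_width=12, slack=1)
Line 3: ['up', 'golden', 'dog'] (min_width=13, slack=0)
Line 4: ['on', 'red'] (min_width=6, slack=7)
Line 5: ['festival', 'read'] (min_width=13, slack=0)
Line 6: ['morning'] (min_width=7, slack=6)
Line 7: ['garden', 'for'] (min_width=10, slack=3)
Line 8: ['blackboard'] (min_width=10, slack=3)
Line 9: ['rock', 'address'] (min_width=12, slack=1)
Line 10: ['was', 'salty'] (min_width=9, slack=4)
Total lines: 10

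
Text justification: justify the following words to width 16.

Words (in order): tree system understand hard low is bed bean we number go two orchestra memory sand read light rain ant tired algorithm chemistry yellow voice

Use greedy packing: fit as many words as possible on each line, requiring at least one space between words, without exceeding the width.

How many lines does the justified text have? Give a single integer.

Answer: 10

Derivation:
Line 1: ['tree', 'system'] (min_width=11, slack=5)
Line 2: ['understand', 'hard'] (min_width=15, slack=1)
Line 3: ['low', 'is', 'bed', 'bean'] (min_width=15, slack=1)
Line 4: ['we', 'number', 'go', 'two'] (min_width=16, slack=0)
Line 5: ['orchestra', 'memory'] (min_width=16, slack=0)
Line 6: ['sand', 'read', 'light'] (min_width=15, slack=1)
Line 7: ['rain', 'ant', 'tired'] (min_width=14, slack=2)
Line 8: ['algorithm'] (min_width=9, slack=7)
Line 9: ['chemistry', 'yellow'] (min_width=16, slack=0)
Line 10: ['voice'] (min_width=5, slack=11)
Total lines: 10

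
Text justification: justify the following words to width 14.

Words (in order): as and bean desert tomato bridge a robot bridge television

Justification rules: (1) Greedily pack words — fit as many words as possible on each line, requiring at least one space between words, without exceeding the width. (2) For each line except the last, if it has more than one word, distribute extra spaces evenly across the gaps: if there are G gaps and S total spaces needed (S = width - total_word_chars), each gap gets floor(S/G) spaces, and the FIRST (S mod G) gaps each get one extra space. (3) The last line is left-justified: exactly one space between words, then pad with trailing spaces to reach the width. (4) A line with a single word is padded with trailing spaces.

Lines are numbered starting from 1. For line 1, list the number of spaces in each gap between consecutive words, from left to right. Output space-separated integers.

Answer: 3 2

Derivation:
Line 1: ['as', 'and', 'bean'] (min_width=11, slack=3)
Line 2: ['desert', 'tomato'] (min_width=13, slack=1)
Line 3: ['bridge', 'a', 'robot'] (min_width=14, slack=0)
Line 4: ['bridge'] (min_width=6, slack=8)
Line 5: ['television'] (min_width=10, slack=4)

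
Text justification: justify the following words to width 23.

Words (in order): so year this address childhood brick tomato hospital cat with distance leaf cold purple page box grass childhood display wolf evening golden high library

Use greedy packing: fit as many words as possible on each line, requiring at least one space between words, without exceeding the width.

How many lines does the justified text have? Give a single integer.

Answer: 8

Derivation:
Line 1: ['so', 'year', 'this', 'address'] (min_width=20, slack=3)
Line 2: ['childhood', 'brick', 'tomato'] (min_width=22, slack=1)
Line 3: ['hospital', 'cat', 'with'] (min_width=17, slack=6)
Line 4: ['distance', 'leaf', 'cold'] (min_width=18, slack=5)
Line 5: ['purple', 'page', 'box', 'grass'] (min_width=21, slack=2)
Line 6: ['childhood', 'display', 'wolf'] (min_width=22, slack=1)
Line 7: ['evening', 'golden', 'high'] (min_width=19, slack=4)
Line 8: ['library'] (min_width=7, slack=16)
Total lines: 8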